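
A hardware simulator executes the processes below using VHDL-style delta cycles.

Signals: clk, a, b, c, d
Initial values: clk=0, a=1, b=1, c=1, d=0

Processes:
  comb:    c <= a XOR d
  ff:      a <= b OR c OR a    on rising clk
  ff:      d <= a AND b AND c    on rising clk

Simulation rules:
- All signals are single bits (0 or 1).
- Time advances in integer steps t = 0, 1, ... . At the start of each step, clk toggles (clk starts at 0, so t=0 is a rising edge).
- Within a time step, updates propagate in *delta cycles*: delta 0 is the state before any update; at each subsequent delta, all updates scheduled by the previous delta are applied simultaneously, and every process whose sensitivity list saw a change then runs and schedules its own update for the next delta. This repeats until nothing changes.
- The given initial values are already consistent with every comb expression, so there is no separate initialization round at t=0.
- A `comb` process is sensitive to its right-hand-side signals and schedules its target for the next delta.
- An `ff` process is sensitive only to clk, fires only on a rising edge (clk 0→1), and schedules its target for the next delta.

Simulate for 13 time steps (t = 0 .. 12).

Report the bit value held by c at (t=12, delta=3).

t0.Δ0 a=1 d=0 b=1 clk=0 c=1
t0.Δ1 a=1 d=0 b=1 clk=1 c=1
t0.Δ2 a=1 d=1 b=1 clk=1 c=1
t0.Δ3 a=1 d=1 b=1 clk=1 c=0
t1.Δ0 a=1 d=1 b=1 clk=1 c=0
t1.Δ1 a=1 d=1 b=1 clk=0 c=0
t2.Δ0 a=1 d=1 b=1 clk=0 c=0
t2.Δ1 a=1 d=1 b=1 clk=1 c=0
t2.Δ2 a=1 d=0 b=1 clk=1 c=0
t2.Δ3 a=1 d=0 b=1 clk=1 c=1
t3.Δ0 a=1 d=0 b=1 clk=1 c=1
t3.Δ1 a=1 d=0 b=1 clk=0 c=1
t4.Δ0 a=1 d=0 b=1 clk=0 c=1
t4.Δ1 a=1 d=0 b=1 clk=1 c=1
t4.Δ2 a=1 d=1 b=1 clk=1 c=1
t4.Δ3 a=1 d=1 b=1 clk=1 c=0
t5.Δ0 a=1 d=1 b=1 clk=1 c=0
t5.Δ1 a=1 d=1 b=1 clk=0 c=0
t6.Δ0 a=1 d=1 b=1 clk=0 c=0
t6.Δ1 a=1 d=1 b=1 clk=1 c=0
t6.Δ2 a=1 d=0 b=1 clk=1 c=0
t6.Δ3 a=1 d=0 b=1 clk=1 c=1
t7.Δ0 a=1 d=0 b=1 clk=1 c=1
t7.Δ1 a=1 d=0 b=1 clk=0 c=1
t8.Δ0 a=1 d=0 b=1 clk=0 c=1
t8.Δ1 a=1 d=0 b=1 clk=1 c=1
t8.Δ2 a=1 d=1 b=1 clk=1 c=1
t8.Δ3 a=1 d=1 b=1 clk=1 c=0
t9.Δ0 a=1 d=1 b=1 clk=1 c=0
t9.Δ1 a=1 d=1 b=1 clk=0 c=0
t10.Δ0 a=1 d=1 b=1 clk=0 c=0
t10.Δ1 a=1 d=1 b=1 clk=1 c=0
t10.Δ2 a=1 d=0 b=1 clk=1 c=0
t10.Δ3 a=1 d=0 b=1 clk=1 c=1
t11.Δ0 a=1 d=0 b=1 clk=1 c=1
t11.Δ1 a=1 d=0 b=1 clk=0 c=1
t12.Δ0 a=1 d=0 b=1 clk=0 c=1
t12.Δ1 a=1 d=0 b=1 clk=1 c=1
t12.Δ2 a=1 d=1 b=1 clk=1 c=1
t12.Δ3 a=1 d=1 b=1 clk=1 c=0

0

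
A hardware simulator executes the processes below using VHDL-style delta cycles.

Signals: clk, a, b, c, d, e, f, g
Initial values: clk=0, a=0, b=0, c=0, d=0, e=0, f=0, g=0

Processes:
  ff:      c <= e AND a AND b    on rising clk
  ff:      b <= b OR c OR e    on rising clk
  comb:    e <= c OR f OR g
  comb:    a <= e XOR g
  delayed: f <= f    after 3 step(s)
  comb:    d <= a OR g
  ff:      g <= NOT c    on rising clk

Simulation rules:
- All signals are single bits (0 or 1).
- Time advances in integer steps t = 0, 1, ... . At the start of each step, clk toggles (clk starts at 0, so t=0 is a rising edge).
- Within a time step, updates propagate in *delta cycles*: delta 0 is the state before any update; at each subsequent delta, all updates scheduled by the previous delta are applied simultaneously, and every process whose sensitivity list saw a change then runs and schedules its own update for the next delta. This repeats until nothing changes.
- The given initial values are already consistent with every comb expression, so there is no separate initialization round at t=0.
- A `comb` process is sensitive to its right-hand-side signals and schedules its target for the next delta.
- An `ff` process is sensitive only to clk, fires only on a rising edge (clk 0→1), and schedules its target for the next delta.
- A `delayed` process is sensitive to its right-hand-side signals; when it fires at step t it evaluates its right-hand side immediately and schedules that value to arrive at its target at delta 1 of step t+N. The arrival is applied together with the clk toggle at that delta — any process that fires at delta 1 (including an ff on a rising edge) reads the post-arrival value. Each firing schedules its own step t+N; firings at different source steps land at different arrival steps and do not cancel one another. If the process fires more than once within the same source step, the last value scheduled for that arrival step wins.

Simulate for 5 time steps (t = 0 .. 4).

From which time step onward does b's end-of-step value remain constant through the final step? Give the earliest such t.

2

t0.Δ0 d=0 f=0 g=0 clk=0 e=0 b=0 c=0 a=0
t0.Δ1 d=0 f=0 g=0 clk=1 e=0 b=0 c=0 a=0
t0.Δ2 d=0 f=0 g=1 clk=1 e=0 b=0 c=0 a=0
t0.Δ3 d=1 f=0 g=1 clk=1 e=1 b=0 c=0 a=1
t0.Δ4 d=1 f=0 g=1 clk=1 e=1 b=0 c=0 a=0
t1.Δ0 d=1 f=0 g=1 clk=1 e=1 b=0 c=0 a=0
t1.Δ1 d=1 f=0 g=1 clk=0 e=1 b=0 c=0 a=0
t2.Δ0 d=1 f=0 g=1 clk=0 e=1 b=0 c=0 a=0
t2.Δ1 d=1 f=0 g=1 clk=1 e=1 b=0 c=0 a=0
t2.Δ2 d=1 f=0 g=1 clk=1 e=1 b=1 c=0 a=0
t3.Δ0 d=1 f=0 g=1 clk=1 e=1 b=1 c=0 a=0
t3.Δ1 d=1 f=0 g=1 clk=0 e=1 b=1 c=0 a=0
t4.Δ0 d=1 f=0 g=1 clk=0 e=1 b=1 c=0 a=0
t4.Δ1 d=1 f=0 g=1 clk=1 e=1 b=1 c=0 a=0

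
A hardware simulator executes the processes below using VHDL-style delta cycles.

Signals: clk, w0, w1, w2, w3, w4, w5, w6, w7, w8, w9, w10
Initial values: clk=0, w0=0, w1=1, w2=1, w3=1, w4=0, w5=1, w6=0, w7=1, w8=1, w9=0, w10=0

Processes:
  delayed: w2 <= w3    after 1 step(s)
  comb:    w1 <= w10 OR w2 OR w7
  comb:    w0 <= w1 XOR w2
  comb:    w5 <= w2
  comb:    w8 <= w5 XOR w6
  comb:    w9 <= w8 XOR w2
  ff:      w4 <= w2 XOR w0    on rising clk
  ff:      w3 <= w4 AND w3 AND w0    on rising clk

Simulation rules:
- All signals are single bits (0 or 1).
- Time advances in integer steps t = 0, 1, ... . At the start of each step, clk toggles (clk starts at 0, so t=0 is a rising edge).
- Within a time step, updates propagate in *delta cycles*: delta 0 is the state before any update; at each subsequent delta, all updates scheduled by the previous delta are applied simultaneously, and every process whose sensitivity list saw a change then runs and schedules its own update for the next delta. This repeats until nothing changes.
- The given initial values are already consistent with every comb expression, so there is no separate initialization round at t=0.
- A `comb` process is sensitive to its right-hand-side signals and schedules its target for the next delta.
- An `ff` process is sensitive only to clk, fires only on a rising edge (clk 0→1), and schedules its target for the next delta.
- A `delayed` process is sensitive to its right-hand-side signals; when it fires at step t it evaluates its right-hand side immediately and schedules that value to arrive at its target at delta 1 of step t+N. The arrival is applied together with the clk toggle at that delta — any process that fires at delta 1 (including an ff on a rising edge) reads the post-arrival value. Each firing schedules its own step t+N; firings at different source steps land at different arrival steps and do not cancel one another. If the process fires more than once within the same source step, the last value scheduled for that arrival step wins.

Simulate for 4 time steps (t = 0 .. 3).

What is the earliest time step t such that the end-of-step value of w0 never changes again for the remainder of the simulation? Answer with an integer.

[bits: w4,w8,w1,clk,w3,w2,w10,w9,w0,w6,w7,w5]
t=0: Δ0=011011000011 Δ1=011111000011 Δ2=111101000011 | 2Δ
t=1: Δ0=111101000011 Δ1=111000000011 Δ2=111000011010 Δ3=101000011010 Δ4=101000001010 | 4Δ
t=2: Δ0=101000001010 Δ1=101100001010 | 1Δ
t=3: Δ0=101100001010 Δ1=101000001010 | 1Δ

1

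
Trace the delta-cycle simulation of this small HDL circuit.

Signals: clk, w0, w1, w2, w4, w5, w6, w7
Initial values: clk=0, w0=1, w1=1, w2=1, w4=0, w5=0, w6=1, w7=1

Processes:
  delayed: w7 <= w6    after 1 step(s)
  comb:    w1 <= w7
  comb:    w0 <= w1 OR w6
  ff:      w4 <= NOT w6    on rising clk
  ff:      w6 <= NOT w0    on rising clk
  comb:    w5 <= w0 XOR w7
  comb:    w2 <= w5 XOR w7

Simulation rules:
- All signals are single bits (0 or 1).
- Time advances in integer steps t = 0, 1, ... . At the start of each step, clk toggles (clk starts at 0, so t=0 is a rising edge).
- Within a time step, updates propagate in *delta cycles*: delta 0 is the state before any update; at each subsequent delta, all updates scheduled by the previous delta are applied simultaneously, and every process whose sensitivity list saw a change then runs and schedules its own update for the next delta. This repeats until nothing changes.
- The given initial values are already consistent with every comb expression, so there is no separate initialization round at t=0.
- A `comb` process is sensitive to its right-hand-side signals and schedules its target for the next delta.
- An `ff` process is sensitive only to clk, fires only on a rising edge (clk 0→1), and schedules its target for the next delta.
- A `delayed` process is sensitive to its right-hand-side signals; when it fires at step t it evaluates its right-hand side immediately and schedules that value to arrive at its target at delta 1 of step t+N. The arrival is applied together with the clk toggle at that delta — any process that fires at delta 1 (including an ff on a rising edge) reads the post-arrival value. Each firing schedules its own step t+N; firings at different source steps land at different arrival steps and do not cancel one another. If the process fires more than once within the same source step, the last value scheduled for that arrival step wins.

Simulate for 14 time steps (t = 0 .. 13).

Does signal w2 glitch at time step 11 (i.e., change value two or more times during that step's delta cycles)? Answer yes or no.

[bits: w2,w5,w1,w4,w7,clk,w0,w6]
t=0: Δ0=10101011 Δ1=10101111 Δ2=10101110 | 2Δ
t=1: Δ0=10101110 Δ1=10100010 Δ2=01000010 Δ3=11000000 Δ4=10000000 Δ5=00000000 | 5Δ
t=2: Δ0=00000000 Δ1=00000100 Δ2=00010101 Δ3=00010111 Δ4=01010111 Δ5=11010111 | 5Δ
t=3: Δ0=11010111 Δ1=11011011 Δ2=00111011 Δ3=10111011 | 3Δ
t=4: Δ0=10111011 Δ1=10111111 Δ2=10101110 | 2Δ
t=5: Δ0=10101110 Δ1=10100010 Δ2=01000010 Δ3=11000000 Δ4=10000000 Δ5=00000000 | 5Δ
t=6: Δ0=00000000 Δ1=00000100 Δ2=00010101 Δ3=00010111 Δ4=01010111 Δ5=11010111 | 5Δ
t=7: Δ0=11010111 Δ1=11011011 Δ2=00111011 Δ3=10111011 | 3Δ
t=8: Δ0=10111011 Δ1=10111111 Δ2=10101110 | 2Δ
t=9: Δ0=10101110 Δ1=10100010 Δ2=01000010 Δ3=11000000 Δ4=10000000 Δ5=00000000 | 5Δ
t=10: Δ0=00000000 Δ1=00000100 Δ2=00010101 Δ3=00010111 Δ4=01010111 Δ5=11010111 | 5Δ
t=11: Δ0=11010111 Δ1=11011011 Δ2=00111011 Δ3=10111011 | 3Δ
t=12: Δ0=10111011 Δ1=10111111 Δ2=10101110 | 2Δ
t=13: Δ0=10101110 Δ1=10100010 Δ2=01000010 Δ3=11000000 Δ4=10000000 Δ5=00000000 | 5Δ

yes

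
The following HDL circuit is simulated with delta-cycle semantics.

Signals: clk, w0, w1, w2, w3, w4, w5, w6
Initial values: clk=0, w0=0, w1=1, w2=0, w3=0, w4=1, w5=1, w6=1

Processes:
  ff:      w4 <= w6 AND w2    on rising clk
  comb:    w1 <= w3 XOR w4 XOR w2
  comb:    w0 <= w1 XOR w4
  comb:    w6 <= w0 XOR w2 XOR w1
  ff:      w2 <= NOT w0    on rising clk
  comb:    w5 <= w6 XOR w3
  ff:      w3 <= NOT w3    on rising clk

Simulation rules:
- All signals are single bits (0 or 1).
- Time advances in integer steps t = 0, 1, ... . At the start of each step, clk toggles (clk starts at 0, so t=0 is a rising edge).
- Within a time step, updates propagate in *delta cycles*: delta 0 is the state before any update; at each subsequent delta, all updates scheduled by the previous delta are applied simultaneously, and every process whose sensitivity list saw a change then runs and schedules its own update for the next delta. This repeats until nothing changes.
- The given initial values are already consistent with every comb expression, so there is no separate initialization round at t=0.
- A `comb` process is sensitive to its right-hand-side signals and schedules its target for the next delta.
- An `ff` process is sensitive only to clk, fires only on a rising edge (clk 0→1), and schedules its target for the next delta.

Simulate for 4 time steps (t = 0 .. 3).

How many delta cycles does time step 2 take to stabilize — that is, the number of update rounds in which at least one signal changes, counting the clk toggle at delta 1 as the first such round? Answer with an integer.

5

t0.Δ0 w2=0 w1=1 w5=1 w6=1 w0=0 w3=0 w4=1 clk=0
t0.Δ1 w2=0 w1=1 w5=1 w6=1 w0=0 w3=0 w4=1 clk=1
t0.Δ2 w2=1 w1=1 w5=1 w6=1 w0=0 w3=1 w4=0 clk=1
t0.Δ3 w2=1 w1=0 w5=0 w6=0 w0=1 w3=1 w4=0 clk=1
t0.Δ4 w2=1 w1=0 w5=1 w6=0 w0=0 w3=1 w4=0 clk=1
t0.Δ5 w2=1 w1=0 w5=1 w6=1 w0=0 w3=1 w4=0 clk=1
t0.Δ6 w2=1 w1=0 w5=0 w6=1 w0=0 w3=1 w4=0 clk=1
t1.Δ0 w2=1 w1=0 w5=0 w6=1 w0=0 w3=1 w4=0 clk=1
t1.Δ1 w2=1 w1=0 w5=0 w6=1 w0=0 w3=1 w4=0 clk=0
t2.Δ0 w2=1 w1=0 w5=0 w6=1 w0=0 w3=1 w4=0 clk=0
t2.Δ1 w2=1 w1=0 w5=0 w6=1 w0=0 w3=1 w4=0 clk=1
t2.Δ2 w2=1 w1=0 w5=0 w6=1 w0=0 w3=0 w4=1 clk=1
t2.Δ3 w2=1 w1=0 w5=1 w6=1 w0=1 w3=0 w4=1 clk=1
t2.Δ4 w2=1 w1=0 w5=1 w6=0 w0=1 w3=0 w4=1 clk=1
t2.Δ5 w2=1 w1=0 w5=0 w6=0 w0=1 w3=0 w4=1 clk=1
t3.Δ0 w2=1 w1=0 w5=0 w6=0 w0=1 w3=0 w4=1 clk=1
t3.Δ1 w2=1 w1=0 w5=0 w6=0 w0=1 w3=0 w4=1 clk=0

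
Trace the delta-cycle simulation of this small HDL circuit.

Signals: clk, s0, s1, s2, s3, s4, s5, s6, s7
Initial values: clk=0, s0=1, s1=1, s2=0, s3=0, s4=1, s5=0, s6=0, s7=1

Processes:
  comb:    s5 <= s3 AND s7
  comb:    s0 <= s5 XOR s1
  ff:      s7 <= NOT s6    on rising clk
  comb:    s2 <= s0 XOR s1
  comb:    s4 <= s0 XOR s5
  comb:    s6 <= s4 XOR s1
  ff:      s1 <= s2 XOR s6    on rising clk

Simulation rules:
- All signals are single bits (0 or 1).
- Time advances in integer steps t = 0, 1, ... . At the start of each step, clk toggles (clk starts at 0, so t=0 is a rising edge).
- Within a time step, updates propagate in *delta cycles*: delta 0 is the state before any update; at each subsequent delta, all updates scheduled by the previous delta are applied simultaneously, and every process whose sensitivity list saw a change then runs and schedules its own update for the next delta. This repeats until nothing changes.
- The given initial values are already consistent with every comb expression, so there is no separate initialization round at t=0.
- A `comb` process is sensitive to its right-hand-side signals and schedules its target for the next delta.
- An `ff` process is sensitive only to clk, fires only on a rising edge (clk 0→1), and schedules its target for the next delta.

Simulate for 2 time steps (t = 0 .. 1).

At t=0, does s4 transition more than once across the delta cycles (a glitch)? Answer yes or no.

[bits: s1,s0,s4,s6,s5,clk,s2,s3,s7]
t=0: Δ0=111000001 Δ1=111001001 Δ2=011001001 Δ3=001101101 Δ4=000101001 Δ5=000001001 | 5Δ
t=1: Δ0=000001001 Δ1=000000001 | 1Δ

no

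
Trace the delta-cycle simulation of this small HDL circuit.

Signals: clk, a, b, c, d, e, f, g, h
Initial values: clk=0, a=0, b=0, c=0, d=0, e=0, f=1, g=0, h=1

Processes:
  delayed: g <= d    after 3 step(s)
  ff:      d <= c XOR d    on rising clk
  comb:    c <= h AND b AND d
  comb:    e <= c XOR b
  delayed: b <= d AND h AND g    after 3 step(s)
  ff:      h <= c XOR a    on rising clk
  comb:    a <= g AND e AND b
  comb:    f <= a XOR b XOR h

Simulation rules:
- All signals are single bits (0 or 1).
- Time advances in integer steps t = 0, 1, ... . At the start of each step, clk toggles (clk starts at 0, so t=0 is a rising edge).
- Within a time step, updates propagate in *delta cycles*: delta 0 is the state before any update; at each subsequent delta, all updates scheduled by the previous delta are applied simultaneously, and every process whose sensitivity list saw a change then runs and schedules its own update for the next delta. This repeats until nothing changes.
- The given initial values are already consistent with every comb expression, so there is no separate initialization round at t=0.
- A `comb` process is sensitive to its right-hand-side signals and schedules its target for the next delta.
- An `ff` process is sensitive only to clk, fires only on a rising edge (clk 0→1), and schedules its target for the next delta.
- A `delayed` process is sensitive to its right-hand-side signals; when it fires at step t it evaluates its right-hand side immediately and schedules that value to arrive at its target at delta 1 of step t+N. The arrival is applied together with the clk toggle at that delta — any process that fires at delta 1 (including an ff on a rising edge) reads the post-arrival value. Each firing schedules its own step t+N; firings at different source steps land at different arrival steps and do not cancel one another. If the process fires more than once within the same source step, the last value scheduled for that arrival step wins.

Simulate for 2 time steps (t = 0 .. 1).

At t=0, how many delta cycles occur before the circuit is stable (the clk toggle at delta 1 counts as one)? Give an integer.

3

t=0 Δ0: a=0 g=0 h=1 clk=0 b=0 d=0 e=0 f=1 c=0
  Δ1: clk:0→1
  Δ2: h:1→0
  Δ3: f:1→0
  (3Δ to stable)
t=1 Δ0: a=0 g=0 h=0 clk=1 b=0 d=0 e=0 f=0 c=0
  Δ1: clk:1→0
  (1Δ to stable)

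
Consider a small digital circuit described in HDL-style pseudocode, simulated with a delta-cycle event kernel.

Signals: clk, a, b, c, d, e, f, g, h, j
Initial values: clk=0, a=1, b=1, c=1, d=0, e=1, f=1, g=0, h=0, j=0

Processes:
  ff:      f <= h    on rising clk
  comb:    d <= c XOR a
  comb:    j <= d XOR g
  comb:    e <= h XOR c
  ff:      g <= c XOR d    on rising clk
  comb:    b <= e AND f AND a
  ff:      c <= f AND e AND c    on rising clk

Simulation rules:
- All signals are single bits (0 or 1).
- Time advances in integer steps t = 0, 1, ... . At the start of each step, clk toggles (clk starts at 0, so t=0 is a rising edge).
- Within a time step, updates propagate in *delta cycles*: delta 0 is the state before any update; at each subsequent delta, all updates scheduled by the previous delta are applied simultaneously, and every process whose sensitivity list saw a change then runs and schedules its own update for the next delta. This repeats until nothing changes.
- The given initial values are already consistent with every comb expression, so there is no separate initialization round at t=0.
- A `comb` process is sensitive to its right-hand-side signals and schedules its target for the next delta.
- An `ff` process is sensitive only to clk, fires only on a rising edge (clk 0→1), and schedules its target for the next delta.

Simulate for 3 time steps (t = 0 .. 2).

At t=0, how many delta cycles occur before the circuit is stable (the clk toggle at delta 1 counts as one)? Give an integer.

3

[bits: h,clk,f,c,b,a,g,j,d,e]
t=0: Δ0=0011110001 Δ1=0111110001 Δ2=0101111001 Δ3=0101011101 | 3Δ
t=1: Δ0=0101011101 Δ1=0001011101 | 1Δ
t=2: Δ0=0001011101 Δ1=0101011101 Δ2=0100011101 Δ3=0100011110 Δ4=0100011010 | 4Δ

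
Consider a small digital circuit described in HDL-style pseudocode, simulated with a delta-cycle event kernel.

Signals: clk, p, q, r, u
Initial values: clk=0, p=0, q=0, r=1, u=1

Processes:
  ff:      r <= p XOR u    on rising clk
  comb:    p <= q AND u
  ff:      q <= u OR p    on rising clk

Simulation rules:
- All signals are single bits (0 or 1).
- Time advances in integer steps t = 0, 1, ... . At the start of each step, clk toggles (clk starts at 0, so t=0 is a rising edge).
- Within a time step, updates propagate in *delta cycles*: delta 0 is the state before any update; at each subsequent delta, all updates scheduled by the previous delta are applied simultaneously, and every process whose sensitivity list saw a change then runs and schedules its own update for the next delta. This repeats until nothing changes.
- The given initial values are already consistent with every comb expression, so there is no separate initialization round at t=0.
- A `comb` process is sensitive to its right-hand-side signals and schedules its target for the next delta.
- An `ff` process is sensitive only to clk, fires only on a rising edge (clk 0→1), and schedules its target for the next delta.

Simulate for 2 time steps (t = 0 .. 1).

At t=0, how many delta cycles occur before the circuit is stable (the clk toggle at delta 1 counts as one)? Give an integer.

3

t=0 Δ0: q=0 clk=0 r=1 u=1 p=0
  Δ1: clk:0→1
  Δ2: q:0→1
  Δ3: p:0→1
  (3Δ to stable)
t=1 Δ0: q=1 clk=1 r=1 u=1 p=1
  Δ1: clk:1→0
  (1Δ to stable)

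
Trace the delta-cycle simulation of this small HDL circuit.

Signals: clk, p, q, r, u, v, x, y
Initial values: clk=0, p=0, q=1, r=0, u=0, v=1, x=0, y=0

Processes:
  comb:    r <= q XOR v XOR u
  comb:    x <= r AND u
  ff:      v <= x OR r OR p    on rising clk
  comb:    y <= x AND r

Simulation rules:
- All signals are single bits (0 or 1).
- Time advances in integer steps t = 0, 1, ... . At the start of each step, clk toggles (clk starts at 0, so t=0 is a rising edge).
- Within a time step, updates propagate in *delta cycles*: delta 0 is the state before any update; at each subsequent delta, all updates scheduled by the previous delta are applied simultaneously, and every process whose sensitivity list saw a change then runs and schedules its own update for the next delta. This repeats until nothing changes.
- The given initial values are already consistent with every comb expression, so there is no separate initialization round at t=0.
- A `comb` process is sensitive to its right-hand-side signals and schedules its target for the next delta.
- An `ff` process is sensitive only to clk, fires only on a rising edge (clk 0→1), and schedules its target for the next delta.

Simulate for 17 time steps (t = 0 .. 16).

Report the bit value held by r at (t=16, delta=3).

[bits: x,p,r,y,u,clk,v,q]
t=0: Δ0=00000011 Δ1=00000111 Δ2=00000101 Δ3=00100101 | 3Δ
t=1: Δ0=00100101 Δ1=00100001 | 1Δ
t=2: Δ0=00100001 Δ1=00100101 Δ2=00100111 Δ3=00000111 | 3Δ
t=3: Δ0=00000111 Δ1=00000011 | 1Δ
t=4: Δ0=00000011 Δ1=00000111 Δ2=00000101 Δ3=00100101 | 3Δ
t=5: Δ0=00100101 Δ1=00100001 | 1Δ
t=6: Δ0=00100001 Δ1=00100101 Δ2=00100111 Δ3=00000111 | 3Δ
t=7: Δ0=00000111 Δ1=00000011 | 1Δ
t=8: Δ0=00000011 Δ1=00000111 Δ2=00000101 Δ3=00100101 | 3Δ
t=9: Δ0=00100101 Δ1=00100001 | 1Δ
t=10: Δ0=00100001 Δ1=00100101 Δ2=00100111 Δ3=00000111 | 3Δ
t=11: Δ0=00000111 Δ1=00000011 | 1Δ
t=12: Δ0=00000011 Δ1=00000111 Δ2=00000101 Δ3=00100101 | 3Δ
t=13: Δ0=00100101 Δ1=00100001 | 1Δ
t=14: Δ0=00100001 Δ1=00100101 Δ2=00100111 Δ3=00000111 | 3Δ
t=15: Δ0=00000111 Δ1=00000011 | 1Δ
t=16: Δ0=00000011 Δ1=00000111 Δ2=00000101 Δ3=00100101 | 3Δ

1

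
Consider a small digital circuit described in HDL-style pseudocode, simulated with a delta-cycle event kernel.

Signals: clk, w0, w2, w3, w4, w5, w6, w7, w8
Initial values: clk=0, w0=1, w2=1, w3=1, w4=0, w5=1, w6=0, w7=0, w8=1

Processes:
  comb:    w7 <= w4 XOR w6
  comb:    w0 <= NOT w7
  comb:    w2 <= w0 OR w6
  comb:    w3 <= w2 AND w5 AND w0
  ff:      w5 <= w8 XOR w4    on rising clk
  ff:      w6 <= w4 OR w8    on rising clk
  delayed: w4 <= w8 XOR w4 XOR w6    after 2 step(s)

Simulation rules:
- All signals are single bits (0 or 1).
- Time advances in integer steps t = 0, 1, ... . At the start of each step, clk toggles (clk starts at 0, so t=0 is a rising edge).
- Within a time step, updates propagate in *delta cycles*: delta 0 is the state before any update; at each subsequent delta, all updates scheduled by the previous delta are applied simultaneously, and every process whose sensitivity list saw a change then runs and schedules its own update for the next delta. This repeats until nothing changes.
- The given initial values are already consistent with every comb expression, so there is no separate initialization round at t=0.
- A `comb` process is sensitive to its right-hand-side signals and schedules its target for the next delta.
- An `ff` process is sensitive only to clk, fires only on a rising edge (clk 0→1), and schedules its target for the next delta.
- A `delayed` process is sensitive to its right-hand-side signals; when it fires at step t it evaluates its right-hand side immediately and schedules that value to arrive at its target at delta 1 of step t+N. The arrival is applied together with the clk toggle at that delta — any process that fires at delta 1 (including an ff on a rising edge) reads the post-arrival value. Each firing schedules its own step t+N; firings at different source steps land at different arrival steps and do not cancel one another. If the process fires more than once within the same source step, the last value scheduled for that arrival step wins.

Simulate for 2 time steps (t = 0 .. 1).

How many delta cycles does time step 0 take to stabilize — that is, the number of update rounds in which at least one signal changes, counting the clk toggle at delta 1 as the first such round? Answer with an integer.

5

t0.Δ0 w0=1 w4=0 w6=0 w5=1 w8=1 clk=0 w3=1 w2=1 w7=0
t0.Δ1 w0=1 w4=0 w6=0 w5=1 w8=1 clk=1 w3=1 w2=1 w7=0
t0.Δ2 w0=1 w4=0 w6=1 w5=1 w8=1 clk=1 w3=1 w2=1 w7=0
t0.Δ3 w0=1 w4=0 w6=1 w5=1 w8=1 clk=1 w3=1 w2=1 w7=1
t0.Δ4 w0=0 w4=0 w6=1 w5=1 w8=1 clk=1 w3=1 w2=1 w7=1
t0.Δ5 w0=0 w4=0 w6=1 w5=1 w8=1 clk=1 w3=0 w2=1 w7=1
t1.Δ0 w0=0 w4=0 w6=1 w5=1 w8=1 clk=1 w3=0 w2=1 w7=1
t1.Δ1 w0=0 w4=0 w6=1 w5=1 w8=1 clk=0 w3=0 w2=1 w7=1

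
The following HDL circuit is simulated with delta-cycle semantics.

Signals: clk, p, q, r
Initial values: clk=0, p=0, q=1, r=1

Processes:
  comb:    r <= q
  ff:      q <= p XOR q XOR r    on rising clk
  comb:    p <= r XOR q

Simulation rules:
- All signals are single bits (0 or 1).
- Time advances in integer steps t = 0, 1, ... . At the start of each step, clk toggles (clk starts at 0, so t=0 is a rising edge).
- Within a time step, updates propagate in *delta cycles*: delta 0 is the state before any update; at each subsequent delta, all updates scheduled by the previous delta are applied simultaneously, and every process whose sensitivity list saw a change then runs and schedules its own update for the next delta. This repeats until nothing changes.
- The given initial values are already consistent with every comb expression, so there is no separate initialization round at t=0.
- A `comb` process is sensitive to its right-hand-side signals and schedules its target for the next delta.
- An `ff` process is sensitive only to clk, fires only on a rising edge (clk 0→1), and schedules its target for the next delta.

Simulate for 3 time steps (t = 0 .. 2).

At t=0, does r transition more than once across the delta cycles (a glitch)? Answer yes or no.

[bits: r,p,clk,q]
t=0: Δ0=1001 Δ1=1011 Δ2=1010 Δ3=0110 Δ4=0010 | 4Δ
t=1: Δ0=0010 Δ1=0000 | 1Δ
t=2: Δ0=0000 Δ1=0010 | 1Δ

no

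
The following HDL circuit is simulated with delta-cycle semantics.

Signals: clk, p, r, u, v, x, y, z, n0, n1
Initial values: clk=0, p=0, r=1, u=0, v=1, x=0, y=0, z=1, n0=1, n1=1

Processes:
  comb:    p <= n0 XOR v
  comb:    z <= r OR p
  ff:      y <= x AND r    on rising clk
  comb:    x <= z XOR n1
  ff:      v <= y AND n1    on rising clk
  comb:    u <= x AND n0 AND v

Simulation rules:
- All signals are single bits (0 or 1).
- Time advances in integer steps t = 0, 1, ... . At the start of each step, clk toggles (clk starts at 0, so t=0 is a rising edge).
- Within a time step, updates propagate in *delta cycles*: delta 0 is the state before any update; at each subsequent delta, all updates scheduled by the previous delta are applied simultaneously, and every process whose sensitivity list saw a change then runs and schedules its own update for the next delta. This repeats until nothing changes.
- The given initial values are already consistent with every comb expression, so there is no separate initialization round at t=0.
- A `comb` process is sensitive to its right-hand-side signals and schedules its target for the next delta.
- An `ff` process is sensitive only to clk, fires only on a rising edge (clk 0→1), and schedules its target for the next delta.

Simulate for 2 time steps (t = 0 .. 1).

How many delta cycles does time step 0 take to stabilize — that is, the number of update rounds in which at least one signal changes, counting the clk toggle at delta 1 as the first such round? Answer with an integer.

[bits: v,p,z,r,y,clk,x,u,n0,n1]
t=0: Δ0=1011000011 Δ1=1011010011 Δ2=0011010011 Δ3=0111010011 | 3Δ
t=1: Δ0=0111010011 Δ1=0111000011 | 1Δ

3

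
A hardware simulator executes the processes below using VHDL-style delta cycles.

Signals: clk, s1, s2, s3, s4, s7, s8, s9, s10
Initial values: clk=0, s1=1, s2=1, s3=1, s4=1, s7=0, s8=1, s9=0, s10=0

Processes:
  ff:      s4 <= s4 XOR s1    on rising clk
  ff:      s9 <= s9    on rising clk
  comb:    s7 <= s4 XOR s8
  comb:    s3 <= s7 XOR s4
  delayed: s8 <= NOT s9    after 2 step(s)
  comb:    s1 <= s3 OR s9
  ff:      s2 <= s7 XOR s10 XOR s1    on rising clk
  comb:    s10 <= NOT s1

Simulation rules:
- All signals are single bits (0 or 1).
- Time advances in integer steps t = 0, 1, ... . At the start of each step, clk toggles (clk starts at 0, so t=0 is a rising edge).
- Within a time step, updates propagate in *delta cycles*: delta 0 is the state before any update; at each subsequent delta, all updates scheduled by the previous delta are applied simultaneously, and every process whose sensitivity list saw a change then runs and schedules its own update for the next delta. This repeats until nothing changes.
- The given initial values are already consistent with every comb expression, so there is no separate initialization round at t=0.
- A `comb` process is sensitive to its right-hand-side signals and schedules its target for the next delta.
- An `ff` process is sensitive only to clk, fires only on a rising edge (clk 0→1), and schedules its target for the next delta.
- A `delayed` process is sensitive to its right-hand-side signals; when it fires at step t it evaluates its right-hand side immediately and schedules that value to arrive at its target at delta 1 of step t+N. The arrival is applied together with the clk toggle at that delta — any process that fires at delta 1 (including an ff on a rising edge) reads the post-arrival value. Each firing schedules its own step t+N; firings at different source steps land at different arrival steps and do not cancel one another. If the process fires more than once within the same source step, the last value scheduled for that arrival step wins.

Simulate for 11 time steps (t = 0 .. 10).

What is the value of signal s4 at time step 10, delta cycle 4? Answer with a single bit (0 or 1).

1

[bits: s8,clk,s2,s9,s4,s3,s1,s10,s7]
t=0: Δ0=101011100 Δ1=111011100 Δ2=111001100 Δ3=111000101 Δ4=111001001 Δ5=111001111 Δ6=111001101 | 6Δ
t=1: Δ0=111001101 Δ1=101001101 | 1Δ
t=2: Δ0=101001101 Δ1=111001101 Δ2=110011101 Δ3=110010100 Δ4=110011000 Δ5=110011110 Δ6=110011100 | 6Δ
t=3: Δ0=110011100 Δ1=100011100 | 1Δ
t=4: Δ0=100011100 Δ1=110011100 Δ2=111001100 Δ3=111000101 Δ4=111001001 Δ5=111001111 Δ6=111001101 | 6Δ
t=5: Δ0=111001101 Δ1=101001101 | 1Δ
t=6: Δ0=101001101 Δ1=111001101 Δ2=110011101 Δ3=110010100 Δ4=110011000 Δ5=110011110 Δ6=110011100 | 6Δ
t=7: Δ0=110011100 Δ1=100011100 | 1Δ
t=8: Δ0=100011100 Δ1=110011100 Δ2=111001100 Δ3=111000101 Δ4=111001001 Δ5=111001111 Δ6=111001101 | 6Δ
t=9: Δ0=111001101 Δ1=101001101 | 1Δ
t=10: Δ0=101001101 Δ1=111001101 Δ2=110011101 Δ3=110010100 Δ4=110011000 Δ5=110011110 Δ6=110011100 | 6Δ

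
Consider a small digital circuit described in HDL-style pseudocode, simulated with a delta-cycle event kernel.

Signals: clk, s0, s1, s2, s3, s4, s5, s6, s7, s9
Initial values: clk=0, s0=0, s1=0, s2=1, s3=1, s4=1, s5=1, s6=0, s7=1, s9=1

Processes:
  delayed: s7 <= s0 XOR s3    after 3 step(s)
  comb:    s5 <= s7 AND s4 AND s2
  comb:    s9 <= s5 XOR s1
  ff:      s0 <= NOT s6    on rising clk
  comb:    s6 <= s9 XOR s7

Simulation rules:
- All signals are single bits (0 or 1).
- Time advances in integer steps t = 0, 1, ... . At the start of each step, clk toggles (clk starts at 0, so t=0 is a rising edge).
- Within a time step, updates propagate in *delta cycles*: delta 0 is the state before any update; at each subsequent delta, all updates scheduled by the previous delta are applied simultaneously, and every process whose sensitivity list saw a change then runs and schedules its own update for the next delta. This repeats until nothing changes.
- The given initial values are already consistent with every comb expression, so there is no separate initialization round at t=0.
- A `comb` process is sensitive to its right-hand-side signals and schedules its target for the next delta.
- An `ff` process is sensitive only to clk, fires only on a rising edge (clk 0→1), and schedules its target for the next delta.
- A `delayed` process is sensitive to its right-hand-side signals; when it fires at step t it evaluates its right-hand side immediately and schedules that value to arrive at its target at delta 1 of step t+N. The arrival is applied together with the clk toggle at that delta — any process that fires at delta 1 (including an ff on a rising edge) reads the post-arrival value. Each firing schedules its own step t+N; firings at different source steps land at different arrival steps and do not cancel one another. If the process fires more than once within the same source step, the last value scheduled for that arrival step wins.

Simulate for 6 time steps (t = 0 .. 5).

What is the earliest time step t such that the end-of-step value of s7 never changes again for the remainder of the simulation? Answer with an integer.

3

[bits: s0,s1,s5,s9,s6,clk,s4,s2,s7,s3]
t=0: Δ0=0011001111 Δ1=0011011111 Δ2=1011011111 | 2Δ
t=1: Δ0=1011011111 Δ1=1011001111 | 1Δ
t=2: Δ0=1011001111 Δ1=1011011111 | 1Δ
t=3: Δ0=1011011111 Δ1=1011001101 Δ2=1001101101 Δ3=1000101101 Δ4=1000001101 | 4Δ
t=4: Δ0=1000001101 Δ1=1000011101 | 1Δ
t=5: Δ0=1000011101 Δ1=1000001101 | 1Δ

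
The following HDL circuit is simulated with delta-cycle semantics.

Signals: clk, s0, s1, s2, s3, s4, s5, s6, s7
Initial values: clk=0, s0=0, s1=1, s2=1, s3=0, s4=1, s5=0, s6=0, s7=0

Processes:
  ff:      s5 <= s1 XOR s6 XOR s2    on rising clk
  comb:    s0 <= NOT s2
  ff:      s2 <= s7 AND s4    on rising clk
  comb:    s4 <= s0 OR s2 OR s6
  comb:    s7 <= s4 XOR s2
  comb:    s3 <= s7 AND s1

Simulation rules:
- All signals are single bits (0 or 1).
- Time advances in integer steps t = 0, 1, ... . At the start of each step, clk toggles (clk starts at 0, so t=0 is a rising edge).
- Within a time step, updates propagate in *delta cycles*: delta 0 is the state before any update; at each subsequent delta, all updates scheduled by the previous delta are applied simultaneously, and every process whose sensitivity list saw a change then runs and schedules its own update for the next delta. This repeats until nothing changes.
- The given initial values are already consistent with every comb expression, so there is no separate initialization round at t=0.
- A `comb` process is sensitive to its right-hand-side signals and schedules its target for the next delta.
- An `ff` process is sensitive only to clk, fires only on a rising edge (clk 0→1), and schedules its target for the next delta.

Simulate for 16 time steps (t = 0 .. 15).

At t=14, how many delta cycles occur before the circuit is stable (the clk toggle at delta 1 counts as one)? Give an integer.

t=0 Δ0: s3=0 s5=0 s0=0 s4=1 s2=1 s7=0 s1=1 s6=0 clk=0
  Δ1: clk:0→1
  Δ2: s2:1→0
  Δ3: s0:0→1, s4:1→0, s7:0→1
  Δ4: s3:0→1, s4:0→1, s7:1→0
  Δ5: s3:1→0, s7:0→1
  Δ6: s3:0→1
  (6Δ to stable)
t=1 Δ0: s3=1 s5=0 s0=1 s4=1 s2=0 s7=1 s1=1 s6=0 clk=1
  Δ1: clk:1→0
  (1Δ to stable)
t=2 Δ0: s3=1 s5=0 s0=1 s4=1 s2=0 s7=1 s1=1 s6=0 clk=0
  Δ1: clk:0→1
  Δ2: s5:0→1, s2:0→1
  Δ3: s0:1→0, s7:1→0
  Δ4: s3:1→0
  (4Δ to stable)
t=3 Δ0: s3=0 s5=1 s0=0 s4=1 s2=1 s7=0 s1=1 s6=0 clk=1
  Δ1: clk:1→0
  (1Δ to stable)
t=4 Δ0: s3=0 s5=1 s0=0 s4=1 s2=1 s7=0 s1=1 s6=0 clk=0
  Δ1: clk:0→1
  Δ2: s5:1→0, s2:1→0
  Δ3: s0:0→1, s4:1→0, s7:0→1
  Δ4: s3:0→1, s4:0→1, s7:1→0
  Δ5: s3:1→0, s7:0→1
  Δ6: s3:0→1
  (6Δ to stable)
t=5 Δ0: s3=1 s5=0 s0=1 s4=1 s2=0 s7=1 s1=1 s6=0 clk=1
  Δ1: clk:1→0
  (1Δ to stable)
t=6 Δ0: s3=1 s5=0 s0=1 s4=1 s2=0 s7=1 s1=1 s6=0 clk=0
  Δ1: clk:0→1
  Δ2: s5:0→1, s2:0→1
  Δ3: s0:1→0, s7:1→0
  Δ4: s3:1→0
  (4Δ to stable)
t=7 Δ0: s3=0 s5=1 s0=0 s4=1 s2=1 s7=0 s1=1 s6=0 clk=1
  Δ1: clk:1→0
  (1Δ to stable)
t=8 Δ0: s3=0 s5=1 s0=0 s4=1 s2=1 s7=0 s1=1 s6=0 clk=0
  Δ1: clk:0→1
  Δ2: s5:1→0, s2:1→0
  Δ3: s0:0→1, s4:1→0, s7:0→1
  Δ4: s3:0→1, s4:0→1, s7:1→0
  Δ5: s3:1→0, s7:0→1
  Δ6: s3:0→1
  (6Δ to stable)
t=9 Δ0: s3=1 s5=0 s0=1 s4=1 s2=0 s7=1 s1=1 s6=0 clk=1
  Δ1: clk:1→0
  (1Δ to stable)
t=10 Δ0: s3=1 s5=0 s0=1 s4=1 s2=0 s7=1 s1=1 s6=0 clk=0
  Δ1: clk:0→1
  Δ2: s5:0→1, s2:0→1
  Δ3: s0:1→0, s7:1→0
  Δ4: s3:1→0
  (4Δ to stable)
t=11 Δ0: s3=0 s5=1 s0=0 s4=1 s2=1 s7=0 s1=1 s6=0 clk=1
  Δ1: clk:1→0
  (1Δ to stable)
t=12 Δ0: s3=0 s5=1 s0=0 s4=1 s2=1 s7=0 s1=1 s6=0 clk=0
  Δ1: clk:0→1
  Δ2: s5:1→0, s2:1→0
  Δ3: s0:0→1, s4:1→0, s7:0→1
  Δ4: s3:0→1, s4:0→1, s7:1→0
  Δ5: s3:1→0, s7:0→1
  Δ6: s3:0→1
  (6Δ to stable)
t=13 Δ0: s3=1 s5=0 s0=1 s4=1 s2=0 s7=1 s1=1 s6=0 clk=1
  Δ1: clk:1→0
  (1Δ to stable)
t=14 Δ0: s3=1 s5=0 s0=1 s4=1 s2=0 s7=1 s1=1 s6=0 clk=0
  Δ1: clk:0→1
  Δ2: s5:0→1, s2:0→1
  Δ3: s0:1→0, s7:1→0
  Δ4: s3:1→0
  (4Δ to stable)
t=15 Δ0: s3=0 s5=1 s0=0 s4=1 s2=1 s7=0 s1=1 s6=0 clk=1
  Δ1: clk:1→0
  (1Δ to stable)

4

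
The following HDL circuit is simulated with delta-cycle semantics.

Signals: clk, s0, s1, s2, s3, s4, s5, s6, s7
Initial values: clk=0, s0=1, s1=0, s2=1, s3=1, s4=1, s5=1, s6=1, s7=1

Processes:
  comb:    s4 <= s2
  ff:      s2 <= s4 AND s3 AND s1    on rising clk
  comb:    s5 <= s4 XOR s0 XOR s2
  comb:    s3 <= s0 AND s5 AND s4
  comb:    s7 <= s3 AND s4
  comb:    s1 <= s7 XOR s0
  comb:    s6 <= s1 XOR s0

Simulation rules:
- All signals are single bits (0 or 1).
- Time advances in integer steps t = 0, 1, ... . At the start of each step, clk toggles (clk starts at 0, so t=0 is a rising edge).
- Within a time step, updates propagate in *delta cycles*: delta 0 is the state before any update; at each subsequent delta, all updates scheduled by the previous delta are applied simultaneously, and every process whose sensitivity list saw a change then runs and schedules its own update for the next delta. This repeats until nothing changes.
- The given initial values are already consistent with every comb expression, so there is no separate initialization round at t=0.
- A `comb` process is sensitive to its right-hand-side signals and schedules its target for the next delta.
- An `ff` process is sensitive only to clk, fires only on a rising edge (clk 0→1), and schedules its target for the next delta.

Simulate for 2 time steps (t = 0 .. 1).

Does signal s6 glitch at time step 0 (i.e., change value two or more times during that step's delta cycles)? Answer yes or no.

t0.Δ0 s3=1 s1=0 s7=1 s5=1 clk=0 s4=1 s6=1 s0=1 s2=1
t0.Δ1 s3=1 s1=0 s7=1 s5=1 clk=1 s4=1 s6=1 s0=1 s2=1
t0.Δ2 s3=1 s1=0 s7=1 s5=1 clk=1 s4=1 s6=1 s0=1 s2=0
t0.Δ3 s3=1 s1=0 s7=1 s5=0 clk=1 s4=0 s6=1 s0=1 s2=0
t0.Δ4 s3=0 s1=0 s7=0 s5=1 clk=1 s4=0 s6=1 s0=1 s2=0
t0.Δ5 s3=0 s1=1 s7=0 s5=1 clk=1 s4=0 s6=1 s0=1 s2=0
t0.Δ6 s3=0 s1=1 s7=0 s5=1 clk=1 s4=0 s6=0 s0=1 s2=0
t1.Δ0 s3=0 s1=1 s7=0 s5=1 clk=1 s4=0 s6=0 s0=1 s2=0
t1.Δ1 s3=0 s1=1 s7=0 s5=1 clk=0 s4=0 s6=0 s0=1 s2=0

no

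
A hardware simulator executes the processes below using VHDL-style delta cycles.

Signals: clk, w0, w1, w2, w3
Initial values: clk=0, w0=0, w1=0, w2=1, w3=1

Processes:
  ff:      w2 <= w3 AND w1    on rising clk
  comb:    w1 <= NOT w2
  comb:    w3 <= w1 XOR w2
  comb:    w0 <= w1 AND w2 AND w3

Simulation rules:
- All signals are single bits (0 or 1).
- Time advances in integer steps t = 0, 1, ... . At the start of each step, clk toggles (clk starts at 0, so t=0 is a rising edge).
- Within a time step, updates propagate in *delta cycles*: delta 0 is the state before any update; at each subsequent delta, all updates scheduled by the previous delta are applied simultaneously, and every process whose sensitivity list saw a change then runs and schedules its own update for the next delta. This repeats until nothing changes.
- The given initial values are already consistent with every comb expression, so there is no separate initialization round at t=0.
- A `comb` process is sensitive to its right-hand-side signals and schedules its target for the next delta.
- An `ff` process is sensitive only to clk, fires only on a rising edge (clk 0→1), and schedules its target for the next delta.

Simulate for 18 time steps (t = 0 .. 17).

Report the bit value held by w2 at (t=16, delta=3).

0

t0.Δ0 clk=0 w3=1 w0=0 w1=0 w2=1
t0.Δ1 clk=1 w3=1 w0=0 w1=0 w2=1
t0.Δ2 clk=1 w3=1 w0=0 w1=0 w2=0
t0.Δ3 clk=1 w3=0 w0=0 w1=1 w2=0
t0.Δ4 clk=1 w3=1 w0=0 w1=1 w2=0
t1.Δ0 clk=1 w3=1 w0=0 w1=1 w2=0
t1.Δ1 clk=0 w3=1 w0=0 w1=1 w2=0
t2.Δ0 clk=0 w3=1 w0=0 w1=1 w2=0
t2.Δ1 clk=1 w3=1 w0=0 w1=1 w2=0
t2.Δ2 clk=1 w3=1 w0=0 w1=1 w2=1
t2.Δ3 clk=1 w3=0 w0=1 w1=0 w2=1
t2.Δ4 clk=1 w3=1 w0=0 w1=0 w2=1
t3.Δ0 clk=1 w3=1 w0=0 w1=0 w2=1
t3.Δ1 clk=0 w3=1 w0=0 w1=0 w2=1
t4.Δ0 clk=0 w3=1 w0=0 w1=0 w2=1
t4.Δ1 clk=1 w3=1 w0=0 w1=0 w2=1
t4.Δ2 clk=1 w3=1 w0=0 w1=0 w2=0
t4.Δ3 clk=1 w3=0 w0=0 w1=1 w2=0
t4.Δ4 clk=1 w3=1 w0=0 w1=1 w2=0
t5.Δ0 clk=1 w3=1 w0=0 w1=1 w2=0
t5.Δ1 clk=0 w3=1 w0=0 w1=1 w2=0
t6.Δ0 clk=0 w3=1 w0=0 w1=1 w2=0
t6.Δ1 clk=1 w3=1 w0=0 w1=1 w2=0
t6.Δ2 clk=1 w3=1 w0=0 w1=1 w2=1
t6.Δ3 clk=1 w3=0 w0=1 w1=0 w2=1
t6.Δ4 clk=1 w3=1 w0=0 w1=0 w2=1
t7.Δ0 clk=1 w3=1 w0=0 w1=0 w2=1
t7.Δ1 clk=0 w3=1 w0=0 w1=0 w2=1
t8.Δ0 clk=0 w3=1 w0=0 w1=0 w2=1
t8.Δ1 clk=1 w3=1 w0=0 w1=0 w2=1
t8.Δ2 clk=1 w3=1 w0=0 w1=0 w2=0
t8.Δ3 clk=1 w3=0 w0=0 w1=1 w2=0
t8.Δ4 clk=1 w3=1 w0=0 w1=1 w2=0
t9.Δ0 clk=1 w3=1 w0=0 w1=1 w2=0
t9.Δ1 clk=0 w3=1 w0=0 w1=1 w2=0
t10.Δ0 clk=0 w3=1 w0=0 w1=1 w2=0
t10.Δ1 clk=1 w3=1 w0=0 w1=1 w2=0
t10.Δ2 clk=1 w3=1 w0=0 w1=1 w2=1
t10.Δ3 clk=1 w3=0 w0=1 w1=0 w2=1
t10.Δ4 clk=1 w3=1 w0=0 w1=0 w2=1
t11.Δ0 clk=1 w3=1 w0=0 w1=0 w2=1
t11.Δ1 clk=0 w3=1 w0=0 w1=0 w2=1
t12.Δ0 clk=0 w3=1 w0=0 w1=0 w2=1
t12.Δ1 clk=1 w3=1 w0=0 w1=0 w2=1
t12.Δ2 clk=1 w3=1 w0=0 w1=0 w2=0
t12.Δ3 clk=1 w3=0 w0=0 w1=1 w2=0
t12.Δ4 clk=1 w3=1 w0=0 w1=1 w2=0
t13.Δ0 clk=1 w3=1 w0=0 w1=1 w2=0
t13.Δ1 clk=0 w3=1 w0=0 w1=1 w2=0
t14.Δ0 clk=0 w3=1 w0=0 w1=1 w2=0
t14.Δ1 clk=1 w3=1 w0=0 w1=1 w2=0
t14.Δ2 clk=1 w3=1 w0=0 w1=1 w2=1
t14.Δ3 clk=1 w3=0 w0=1 w1=0 w2=1
t14.Δ4 clk=1 w3=1 w0=0 w1=0 w2=1
t15.Δ0 clk=1 w3=1 w0=0 w1=0 w2=1
t15.Δ1 clk=0 w3=1 w0=0 w1=0 w2=1
t16.Δ0 clk=0 w3=1 w0=0 w1=0 w2=1
t16.Δ1 clk=1 w3=1 w0=0 w1=0 w2=1
t16.Δ2 clk=1 w3=1 w0=0 w1=0 w2=0
t16.Δ3 clk=1 w3=0 w0=0 w1=1 w2=0
t16.Δ4 clk=1 w3=1 w0=0 w1=1 w2=0
t17.Δ0 clk=1 w3=1 w0=0 w1=1 w2=0
t17.Δ1 clk=0 w3=1 w0=0 w1=1 w2=0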